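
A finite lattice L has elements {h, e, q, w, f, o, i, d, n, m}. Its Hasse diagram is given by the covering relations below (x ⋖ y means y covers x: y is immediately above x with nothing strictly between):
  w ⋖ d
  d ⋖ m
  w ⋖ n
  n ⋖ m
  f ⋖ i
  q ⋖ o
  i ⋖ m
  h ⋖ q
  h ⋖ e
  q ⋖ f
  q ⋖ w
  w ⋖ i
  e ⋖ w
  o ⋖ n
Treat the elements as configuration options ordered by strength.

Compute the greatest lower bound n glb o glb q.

Common lower bounds of {n, o, q}: h, q.
The greatest among these is q.

q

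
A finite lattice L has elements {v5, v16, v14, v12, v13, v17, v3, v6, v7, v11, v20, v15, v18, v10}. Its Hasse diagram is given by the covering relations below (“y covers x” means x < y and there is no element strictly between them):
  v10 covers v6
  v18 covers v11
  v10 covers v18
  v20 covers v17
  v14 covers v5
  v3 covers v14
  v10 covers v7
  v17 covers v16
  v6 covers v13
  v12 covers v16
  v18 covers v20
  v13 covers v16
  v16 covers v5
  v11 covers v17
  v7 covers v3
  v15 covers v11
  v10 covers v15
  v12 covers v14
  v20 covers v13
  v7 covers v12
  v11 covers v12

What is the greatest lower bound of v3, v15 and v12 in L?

Common lower bounds of {v3, v15, v12}: v14, v5.
The greatest among these is v14.

v14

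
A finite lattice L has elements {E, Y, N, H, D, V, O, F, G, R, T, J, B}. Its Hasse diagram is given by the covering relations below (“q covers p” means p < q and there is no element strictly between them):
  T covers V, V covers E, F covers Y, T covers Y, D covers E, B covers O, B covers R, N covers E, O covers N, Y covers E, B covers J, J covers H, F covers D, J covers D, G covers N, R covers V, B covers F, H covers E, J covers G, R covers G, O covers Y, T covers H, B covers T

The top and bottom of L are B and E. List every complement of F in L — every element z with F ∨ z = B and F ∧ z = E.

G, H, N, R, V

Need z with F ∨ z = B and F ∧ z = E.
Checking each element gives: G, H, N, R, V.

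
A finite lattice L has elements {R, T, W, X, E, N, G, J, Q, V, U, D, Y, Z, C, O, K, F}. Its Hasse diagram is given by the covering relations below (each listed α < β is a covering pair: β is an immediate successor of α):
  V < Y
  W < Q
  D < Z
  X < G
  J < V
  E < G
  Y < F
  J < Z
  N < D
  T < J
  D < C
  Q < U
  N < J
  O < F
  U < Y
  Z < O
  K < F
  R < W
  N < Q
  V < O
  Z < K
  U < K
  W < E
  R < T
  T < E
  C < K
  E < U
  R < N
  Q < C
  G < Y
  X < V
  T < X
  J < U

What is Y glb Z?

Common lower bounds of {Y, Z}: J, N, R, T.
The greatest among these is J.

J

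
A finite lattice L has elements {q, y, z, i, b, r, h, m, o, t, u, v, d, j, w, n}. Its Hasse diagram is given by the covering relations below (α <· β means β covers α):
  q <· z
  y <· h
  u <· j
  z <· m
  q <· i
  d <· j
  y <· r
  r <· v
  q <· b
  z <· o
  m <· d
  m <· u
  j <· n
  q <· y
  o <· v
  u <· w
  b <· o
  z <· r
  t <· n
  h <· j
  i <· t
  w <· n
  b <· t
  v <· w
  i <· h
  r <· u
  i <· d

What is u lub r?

u

Common upper bounds of {u, r}: j, n, u, w.
The least among these is u.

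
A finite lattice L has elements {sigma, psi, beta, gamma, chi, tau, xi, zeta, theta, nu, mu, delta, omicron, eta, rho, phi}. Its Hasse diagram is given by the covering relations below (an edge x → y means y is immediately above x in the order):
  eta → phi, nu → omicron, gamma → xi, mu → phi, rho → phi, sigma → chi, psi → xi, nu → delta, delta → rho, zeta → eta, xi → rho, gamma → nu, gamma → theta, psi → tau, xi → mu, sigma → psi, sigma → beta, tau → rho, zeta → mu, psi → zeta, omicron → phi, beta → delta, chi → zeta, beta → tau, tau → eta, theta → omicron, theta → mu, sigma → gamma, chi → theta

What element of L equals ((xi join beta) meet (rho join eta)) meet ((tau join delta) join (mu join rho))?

rho

xi ∨ beta = rho
rho ∨ eta = phi
rho ∧ phi = rho
tau ∨ delta = rho
mu ∨ rho = phi
rho ∨ phi = phi
rho ∧ phi = rho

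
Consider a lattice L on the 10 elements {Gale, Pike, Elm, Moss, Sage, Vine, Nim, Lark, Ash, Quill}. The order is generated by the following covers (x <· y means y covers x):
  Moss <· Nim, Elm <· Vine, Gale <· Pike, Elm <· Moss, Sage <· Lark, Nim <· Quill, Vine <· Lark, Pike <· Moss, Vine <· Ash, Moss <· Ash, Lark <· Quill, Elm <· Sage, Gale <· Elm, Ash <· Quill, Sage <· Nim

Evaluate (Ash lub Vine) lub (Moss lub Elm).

Ash

Ash ∨ Vine = Ash
Moss ∨ Elm = Moss
Ash ∨ Moss = Ash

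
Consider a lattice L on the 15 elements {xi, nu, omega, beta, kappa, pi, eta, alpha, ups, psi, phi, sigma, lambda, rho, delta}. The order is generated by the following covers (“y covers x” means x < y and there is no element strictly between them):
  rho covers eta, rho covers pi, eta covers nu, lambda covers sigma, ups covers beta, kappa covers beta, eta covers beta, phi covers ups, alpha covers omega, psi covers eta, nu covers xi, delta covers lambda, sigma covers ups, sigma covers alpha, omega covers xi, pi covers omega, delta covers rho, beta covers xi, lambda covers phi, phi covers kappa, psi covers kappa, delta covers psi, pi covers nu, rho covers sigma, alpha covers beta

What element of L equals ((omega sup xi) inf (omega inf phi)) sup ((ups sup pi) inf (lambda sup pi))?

rho

omega ∨ xi = omega
omega ∧ phi = xi
omega ∧ xi = xi
ups ∨ pi = rho
lambda ∨ pi = delta
rho ∧ delta = rho
xi ∨ rho = rho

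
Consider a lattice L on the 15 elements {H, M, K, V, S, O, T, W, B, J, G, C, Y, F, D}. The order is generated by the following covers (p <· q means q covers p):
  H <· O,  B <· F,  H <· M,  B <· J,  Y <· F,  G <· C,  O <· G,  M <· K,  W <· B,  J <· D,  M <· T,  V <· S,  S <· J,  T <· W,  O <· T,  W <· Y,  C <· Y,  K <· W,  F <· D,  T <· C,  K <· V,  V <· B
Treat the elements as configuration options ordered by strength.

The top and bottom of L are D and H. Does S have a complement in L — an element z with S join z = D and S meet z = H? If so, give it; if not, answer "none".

G

Need z with S ∨ z = D and S ∧ z = H.
Checking each element gives: G.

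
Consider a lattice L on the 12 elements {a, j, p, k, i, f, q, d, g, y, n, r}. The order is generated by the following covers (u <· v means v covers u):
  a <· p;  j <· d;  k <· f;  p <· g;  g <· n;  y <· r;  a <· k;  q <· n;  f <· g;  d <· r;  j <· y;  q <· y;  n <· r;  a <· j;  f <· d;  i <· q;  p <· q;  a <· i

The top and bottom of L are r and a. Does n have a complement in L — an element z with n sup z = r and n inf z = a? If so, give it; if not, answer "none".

Need z with n ∨ z = r and n ∧ z = a.
Checking each element gives: j.

j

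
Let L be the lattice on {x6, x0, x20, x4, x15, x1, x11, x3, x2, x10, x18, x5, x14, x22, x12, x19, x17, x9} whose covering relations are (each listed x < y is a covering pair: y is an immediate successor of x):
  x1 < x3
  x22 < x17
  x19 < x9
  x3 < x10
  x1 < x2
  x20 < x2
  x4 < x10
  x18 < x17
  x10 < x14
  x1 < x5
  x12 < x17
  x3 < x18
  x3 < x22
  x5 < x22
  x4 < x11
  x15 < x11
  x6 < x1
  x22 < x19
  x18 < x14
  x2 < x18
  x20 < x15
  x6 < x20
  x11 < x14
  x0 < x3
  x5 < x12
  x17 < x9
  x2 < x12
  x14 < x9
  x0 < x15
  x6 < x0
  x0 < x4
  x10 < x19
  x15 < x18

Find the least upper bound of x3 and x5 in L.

x22

Common upper bounds of {x3, x5}: x17, x19, x22, x9.
The least among these is x22.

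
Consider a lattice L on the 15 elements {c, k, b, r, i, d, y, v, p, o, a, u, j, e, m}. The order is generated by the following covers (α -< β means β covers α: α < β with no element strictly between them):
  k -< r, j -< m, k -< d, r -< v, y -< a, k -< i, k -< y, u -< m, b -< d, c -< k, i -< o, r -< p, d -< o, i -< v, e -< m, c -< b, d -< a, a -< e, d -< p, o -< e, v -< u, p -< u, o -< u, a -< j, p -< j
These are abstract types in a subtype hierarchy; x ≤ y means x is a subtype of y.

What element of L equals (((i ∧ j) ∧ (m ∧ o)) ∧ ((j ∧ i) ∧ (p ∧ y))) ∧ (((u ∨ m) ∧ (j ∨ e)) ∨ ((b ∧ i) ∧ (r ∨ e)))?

k

i ∧ j = k
m ∧ o = o
k ∧ o = k
j ∧ i = k
p ∧ y = k
k ∧ k = k
k ∧ k = k
u ∨ m = m
j ∨ e = m
m ∧ m = m
b ∧ i = c
r ∨ e = m
c ∧ m = c
m ∨ c = m
k ∧ m = k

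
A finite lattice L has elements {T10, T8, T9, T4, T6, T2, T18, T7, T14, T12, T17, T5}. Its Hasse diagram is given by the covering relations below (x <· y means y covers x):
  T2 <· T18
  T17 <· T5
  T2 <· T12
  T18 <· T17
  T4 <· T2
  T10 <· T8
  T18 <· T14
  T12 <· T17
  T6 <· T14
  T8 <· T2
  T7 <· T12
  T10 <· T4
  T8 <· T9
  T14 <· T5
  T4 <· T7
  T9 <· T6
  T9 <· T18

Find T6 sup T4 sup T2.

Common upper bounds of {T6, T4, T2}: T14, T5.
The least among these is T14.

T14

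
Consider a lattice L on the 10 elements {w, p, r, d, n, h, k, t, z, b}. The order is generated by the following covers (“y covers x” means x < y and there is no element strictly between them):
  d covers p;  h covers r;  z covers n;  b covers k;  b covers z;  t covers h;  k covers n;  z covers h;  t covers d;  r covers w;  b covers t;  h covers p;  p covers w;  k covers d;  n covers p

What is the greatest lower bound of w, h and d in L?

Common lower bounds of {w, h, d}: w.
The greatest among these is w.

w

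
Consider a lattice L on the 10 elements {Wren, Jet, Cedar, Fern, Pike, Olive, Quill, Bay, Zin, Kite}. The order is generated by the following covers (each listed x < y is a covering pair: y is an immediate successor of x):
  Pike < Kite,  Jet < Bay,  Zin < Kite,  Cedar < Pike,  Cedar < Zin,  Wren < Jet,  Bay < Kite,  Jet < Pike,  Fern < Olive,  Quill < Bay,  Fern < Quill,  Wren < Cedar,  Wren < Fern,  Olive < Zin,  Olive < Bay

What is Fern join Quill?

Common upper bounds of {Fern, Quill}: Bay, Kite, Quill.
The least among these is Quill.

Quill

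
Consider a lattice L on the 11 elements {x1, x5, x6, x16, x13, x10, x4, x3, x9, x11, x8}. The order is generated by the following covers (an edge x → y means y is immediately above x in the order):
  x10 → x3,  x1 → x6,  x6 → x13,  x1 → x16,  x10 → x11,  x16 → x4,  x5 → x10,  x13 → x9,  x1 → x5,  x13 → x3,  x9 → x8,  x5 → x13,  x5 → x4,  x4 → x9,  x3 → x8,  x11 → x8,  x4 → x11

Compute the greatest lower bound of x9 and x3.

Common lower bounds of {x9, x3}: x1, x13, x5, x6.
The greatest among these is x13.

x13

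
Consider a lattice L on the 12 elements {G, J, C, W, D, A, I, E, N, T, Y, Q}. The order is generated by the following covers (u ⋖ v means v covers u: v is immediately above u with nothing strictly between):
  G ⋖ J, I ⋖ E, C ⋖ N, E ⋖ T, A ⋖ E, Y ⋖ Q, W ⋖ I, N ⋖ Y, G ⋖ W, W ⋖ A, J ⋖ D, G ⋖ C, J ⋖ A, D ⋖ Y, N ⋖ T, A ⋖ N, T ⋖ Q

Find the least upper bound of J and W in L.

Common upper bounds of {J, W}: A, E, N, Q, T, Y.
The least among these is A.

A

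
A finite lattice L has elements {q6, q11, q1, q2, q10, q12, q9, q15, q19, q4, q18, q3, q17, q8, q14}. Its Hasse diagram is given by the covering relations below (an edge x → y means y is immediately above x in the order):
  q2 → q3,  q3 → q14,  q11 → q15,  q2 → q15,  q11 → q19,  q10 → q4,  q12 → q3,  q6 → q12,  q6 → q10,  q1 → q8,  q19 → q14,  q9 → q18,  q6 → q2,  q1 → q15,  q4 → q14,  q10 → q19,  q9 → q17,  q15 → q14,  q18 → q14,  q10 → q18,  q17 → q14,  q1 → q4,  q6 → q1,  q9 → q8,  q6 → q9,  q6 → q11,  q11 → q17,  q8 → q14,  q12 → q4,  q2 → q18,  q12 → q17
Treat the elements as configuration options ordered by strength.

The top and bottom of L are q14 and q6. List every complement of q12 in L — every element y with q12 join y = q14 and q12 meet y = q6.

Need y with q12 ∨ y = q14 and q12 ∧ y = q6.
Checking each element gives: q15, q18, q19, q8.

q15, q18, q19, q8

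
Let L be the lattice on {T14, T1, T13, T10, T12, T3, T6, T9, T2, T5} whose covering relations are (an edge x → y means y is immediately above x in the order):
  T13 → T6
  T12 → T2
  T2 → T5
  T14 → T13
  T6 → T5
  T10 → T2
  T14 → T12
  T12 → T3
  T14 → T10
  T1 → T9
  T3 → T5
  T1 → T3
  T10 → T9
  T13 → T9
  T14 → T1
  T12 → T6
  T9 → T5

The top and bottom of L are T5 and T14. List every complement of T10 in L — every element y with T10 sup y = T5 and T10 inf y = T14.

T3, T6

Need y with T10 ∨ y = T5 and T10 ∧ y = T14.
Checking each element gives: T3, T6.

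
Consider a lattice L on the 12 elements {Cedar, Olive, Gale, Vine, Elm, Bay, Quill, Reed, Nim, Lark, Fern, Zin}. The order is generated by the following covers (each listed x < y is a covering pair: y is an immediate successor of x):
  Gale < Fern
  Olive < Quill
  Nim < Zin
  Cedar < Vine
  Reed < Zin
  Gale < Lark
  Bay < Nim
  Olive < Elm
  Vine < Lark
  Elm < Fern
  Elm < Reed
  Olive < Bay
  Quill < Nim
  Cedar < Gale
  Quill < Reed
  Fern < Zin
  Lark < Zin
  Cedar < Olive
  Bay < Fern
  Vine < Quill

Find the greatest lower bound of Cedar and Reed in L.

Cedar

Common lower bounds of {Cedar, Reed}: Cedar.
The greatest among these is Cedar.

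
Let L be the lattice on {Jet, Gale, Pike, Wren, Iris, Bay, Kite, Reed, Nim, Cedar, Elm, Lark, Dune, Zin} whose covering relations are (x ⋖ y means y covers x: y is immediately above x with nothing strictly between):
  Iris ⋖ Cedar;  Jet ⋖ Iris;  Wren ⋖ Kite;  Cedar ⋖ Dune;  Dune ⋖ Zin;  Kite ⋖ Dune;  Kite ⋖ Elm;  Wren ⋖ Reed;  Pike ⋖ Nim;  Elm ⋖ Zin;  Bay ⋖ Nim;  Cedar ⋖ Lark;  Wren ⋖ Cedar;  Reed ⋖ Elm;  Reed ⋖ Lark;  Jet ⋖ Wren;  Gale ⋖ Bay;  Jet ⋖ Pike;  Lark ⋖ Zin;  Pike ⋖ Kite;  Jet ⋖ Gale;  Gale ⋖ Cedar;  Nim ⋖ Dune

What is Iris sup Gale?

Common upper bounds of {Iris, Gale}: Cedar, Dune, Lark, Zin.
The least among these is Cedar.

Cedar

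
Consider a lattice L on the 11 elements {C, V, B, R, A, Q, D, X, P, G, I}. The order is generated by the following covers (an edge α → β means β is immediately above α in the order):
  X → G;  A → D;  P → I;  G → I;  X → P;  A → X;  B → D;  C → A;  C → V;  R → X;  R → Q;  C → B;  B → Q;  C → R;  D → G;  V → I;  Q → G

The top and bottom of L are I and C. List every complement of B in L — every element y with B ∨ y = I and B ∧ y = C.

Need y with B ∨ y = I and B ∧ y = C.
Checking each element gives: P, V.

P, V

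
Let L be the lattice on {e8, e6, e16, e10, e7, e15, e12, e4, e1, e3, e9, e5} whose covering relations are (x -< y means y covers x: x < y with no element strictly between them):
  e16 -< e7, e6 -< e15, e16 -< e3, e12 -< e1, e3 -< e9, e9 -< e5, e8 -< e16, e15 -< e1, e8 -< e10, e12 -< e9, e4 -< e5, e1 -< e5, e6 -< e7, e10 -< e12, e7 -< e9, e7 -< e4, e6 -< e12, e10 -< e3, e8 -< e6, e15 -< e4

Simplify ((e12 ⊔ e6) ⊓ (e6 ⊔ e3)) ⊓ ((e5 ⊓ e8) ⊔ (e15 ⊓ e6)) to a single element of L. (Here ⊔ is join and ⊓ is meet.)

e12 ∨ e6 = e12
e6 ∨ e3 = e9
e12 ∧ e9 = e12
e5 ∧ e8 = e8
e15 ∧ e6 = e6
e8 ∨ e6 = e6
e12 ∧ e6 = e6

e6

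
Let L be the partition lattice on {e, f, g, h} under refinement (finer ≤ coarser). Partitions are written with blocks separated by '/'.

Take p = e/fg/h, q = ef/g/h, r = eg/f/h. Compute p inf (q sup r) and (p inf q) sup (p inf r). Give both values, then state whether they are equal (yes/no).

e/fg/h; e/f/g/h; no

q sup r = efg/h, so p inf (q sup r) = e/fg/h inf efg/h = e/fg/h.
p inf q = e/f/g/h and p inf r = e/f/g/h, so (p inf q) sup (p inf r) = e/f/g/h sup e/f/g/h = e/f/g/h.
Equal: no.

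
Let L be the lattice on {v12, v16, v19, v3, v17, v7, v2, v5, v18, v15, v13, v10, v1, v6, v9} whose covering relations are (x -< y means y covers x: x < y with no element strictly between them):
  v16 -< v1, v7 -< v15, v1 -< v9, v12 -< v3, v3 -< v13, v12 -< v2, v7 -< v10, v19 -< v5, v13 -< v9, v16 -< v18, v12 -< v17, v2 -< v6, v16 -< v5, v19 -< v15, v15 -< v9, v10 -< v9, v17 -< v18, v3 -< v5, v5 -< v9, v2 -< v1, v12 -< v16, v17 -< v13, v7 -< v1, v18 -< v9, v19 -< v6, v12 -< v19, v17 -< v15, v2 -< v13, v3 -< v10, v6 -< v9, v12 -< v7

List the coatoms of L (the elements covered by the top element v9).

The coatoms are exactly the elements covered by v9: v1, v10, v13, v15, v18, v5, v6.

v1, v10, v13, v15, v18, v5, v6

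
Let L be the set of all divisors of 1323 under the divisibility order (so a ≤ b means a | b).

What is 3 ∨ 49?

147

In the divisibility order, the join is the least common multiple: lcm(3, 49) = 147.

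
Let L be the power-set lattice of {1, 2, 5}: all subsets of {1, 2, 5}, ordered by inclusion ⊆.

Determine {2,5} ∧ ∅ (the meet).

∅

Under ⊆, meet is intersection: {2,5} ∩ ∅ = ∅.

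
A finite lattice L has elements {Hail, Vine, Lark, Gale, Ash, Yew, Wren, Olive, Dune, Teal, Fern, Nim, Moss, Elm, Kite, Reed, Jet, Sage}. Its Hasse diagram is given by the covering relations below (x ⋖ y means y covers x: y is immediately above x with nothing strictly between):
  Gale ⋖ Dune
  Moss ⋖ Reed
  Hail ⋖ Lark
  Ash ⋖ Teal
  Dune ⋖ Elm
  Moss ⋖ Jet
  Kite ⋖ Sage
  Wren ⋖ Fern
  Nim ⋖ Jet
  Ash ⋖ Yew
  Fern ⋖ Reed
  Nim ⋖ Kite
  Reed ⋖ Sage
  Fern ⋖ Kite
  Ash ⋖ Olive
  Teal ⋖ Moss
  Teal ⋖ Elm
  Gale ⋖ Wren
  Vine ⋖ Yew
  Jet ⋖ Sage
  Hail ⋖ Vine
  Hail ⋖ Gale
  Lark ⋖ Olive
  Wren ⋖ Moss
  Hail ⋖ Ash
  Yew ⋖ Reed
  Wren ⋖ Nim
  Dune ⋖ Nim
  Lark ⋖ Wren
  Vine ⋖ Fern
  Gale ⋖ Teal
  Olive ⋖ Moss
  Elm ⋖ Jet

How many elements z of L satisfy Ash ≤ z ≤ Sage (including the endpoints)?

9

The interval [Ash, Sage] = {Ash, Elm, Jet, Moss, Olive, Reed, Sage, Teal, Yew}, which has 9 elements.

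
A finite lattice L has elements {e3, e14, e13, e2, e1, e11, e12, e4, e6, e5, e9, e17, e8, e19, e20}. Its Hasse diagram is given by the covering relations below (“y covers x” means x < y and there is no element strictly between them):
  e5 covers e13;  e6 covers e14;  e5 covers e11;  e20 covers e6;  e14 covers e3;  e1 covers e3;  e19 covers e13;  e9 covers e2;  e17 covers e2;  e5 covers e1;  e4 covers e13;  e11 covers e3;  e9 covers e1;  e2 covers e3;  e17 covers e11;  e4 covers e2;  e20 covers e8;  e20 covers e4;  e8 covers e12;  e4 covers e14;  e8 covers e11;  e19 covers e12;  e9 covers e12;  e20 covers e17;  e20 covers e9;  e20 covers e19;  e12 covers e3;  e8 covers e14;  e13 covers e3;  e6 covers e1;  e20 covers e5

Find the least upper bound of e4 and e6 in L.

e20

Common upper bounds of {e4, e6}: e20.
The least among these is e20.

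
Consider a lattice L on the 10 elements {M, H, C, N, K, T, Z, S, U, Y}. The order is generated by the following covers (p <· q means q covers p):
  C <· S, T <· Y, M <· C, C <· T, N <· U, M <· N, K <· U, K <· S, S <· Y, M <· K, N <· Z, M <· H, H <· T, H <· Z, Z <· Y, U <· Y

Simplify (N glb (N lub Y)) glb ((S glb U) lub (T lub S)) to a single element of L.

N ∨ Y = Y
N ∧ Y = N
S ∧ U = K
T ∨ S = Y
K ∨ Y = Y
N ∧ Y = N

N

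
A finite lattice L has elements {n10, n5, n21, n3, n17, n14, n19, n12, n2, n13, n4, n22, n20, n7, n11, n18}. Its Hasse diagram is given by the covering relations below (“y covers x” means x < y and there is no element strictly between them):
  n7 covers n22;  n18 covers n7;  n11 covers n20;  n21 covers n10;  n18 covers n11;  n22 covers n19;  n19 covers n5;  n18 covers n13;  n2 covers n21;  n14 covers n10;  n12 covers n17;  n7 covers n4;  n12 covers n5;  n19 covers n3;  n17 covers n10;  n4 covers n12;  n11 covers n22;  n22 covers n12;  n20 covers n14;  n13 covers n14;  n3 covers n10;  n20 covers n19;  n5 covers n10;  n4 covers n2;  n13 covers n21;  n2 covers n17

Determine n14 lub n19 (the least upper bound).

Common upper bounds of {n14, n19}: n11, n18, n20.
The least among these is n20.

n20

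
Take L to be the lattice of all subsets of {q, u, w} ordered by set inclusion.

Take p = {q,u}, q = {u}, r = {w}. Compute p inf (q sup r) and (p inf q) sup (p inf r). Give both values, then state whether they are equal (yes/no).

{u}; {u}; yes

q sup r = {u,w}, so p inf (q sup r) = {q,u} inf {u,w} = {u}.
p inf q = {u} and p inf r = {}, so (p inf q) sup (p inf r) = {u} sup {} = {u}.
Equal: yes.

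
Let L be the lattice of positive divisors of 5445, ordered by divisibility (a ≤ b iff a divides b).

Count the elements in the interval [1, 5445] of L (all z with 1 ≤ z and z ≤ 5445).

18

The interval [1, 5445] = {1, 1089, 11, 121, 15, 165, 1815, 3, 33, 363, 45, 495, 5, 5445, 55, 605, 9, 99}, which has 18 elements.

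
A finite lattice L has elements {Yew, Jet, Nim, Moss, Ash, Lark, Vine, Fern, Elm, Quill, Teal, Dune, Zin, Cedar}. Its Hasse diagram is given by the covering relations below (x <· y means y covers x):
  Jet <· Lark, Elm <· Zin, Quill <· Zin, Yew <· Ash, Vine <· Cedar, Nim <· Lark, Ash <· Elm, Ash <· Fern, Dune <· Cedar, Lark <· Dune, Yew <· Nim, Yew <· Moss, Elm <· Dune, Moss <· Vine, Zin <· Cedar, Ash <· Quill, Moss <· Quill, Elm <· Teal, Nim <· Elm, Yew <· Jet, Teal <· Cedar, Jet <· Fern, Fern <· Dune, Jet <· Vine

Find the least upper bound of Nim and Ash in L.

Elm

Common upper bounds of {Nim, Ash}: Cedar, Dune, Elm, Teal, Zin.
The least among these is Elm.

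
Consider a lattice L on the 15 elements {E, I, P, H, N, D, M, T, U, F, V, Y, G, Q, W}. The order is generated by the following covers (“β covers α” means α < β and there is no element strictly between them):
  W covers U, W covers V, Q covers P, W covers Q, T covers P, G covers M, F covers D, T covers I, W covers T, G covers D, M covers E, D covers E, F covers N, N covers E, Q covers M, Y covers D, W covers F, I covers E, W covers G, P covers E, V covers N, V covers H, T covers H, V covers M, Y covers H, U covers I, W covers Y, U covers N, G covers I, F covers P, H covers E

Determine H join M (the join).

V

Common upper bounds of {H, M}: V, W.
The least among these is V.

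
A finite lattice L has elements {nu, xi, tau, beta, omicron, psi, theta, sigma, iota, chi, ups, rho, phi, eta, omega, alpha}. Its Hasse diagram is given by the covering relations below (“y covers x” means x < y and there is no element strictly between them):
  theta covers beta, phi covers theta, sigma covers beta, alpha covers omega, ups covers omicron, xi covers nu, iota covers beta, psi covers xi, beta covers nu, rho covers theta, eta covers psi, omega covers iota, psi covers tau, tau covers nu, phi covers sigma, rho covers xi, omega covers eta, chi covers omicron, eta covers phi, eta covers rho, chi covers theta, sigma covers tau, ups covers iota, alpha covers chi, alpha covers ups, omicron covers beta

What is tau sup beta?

Common upper bounds of {tau, beta}: alpha, eta, omega, phi, sigma.
The least among these is sigma.

sigma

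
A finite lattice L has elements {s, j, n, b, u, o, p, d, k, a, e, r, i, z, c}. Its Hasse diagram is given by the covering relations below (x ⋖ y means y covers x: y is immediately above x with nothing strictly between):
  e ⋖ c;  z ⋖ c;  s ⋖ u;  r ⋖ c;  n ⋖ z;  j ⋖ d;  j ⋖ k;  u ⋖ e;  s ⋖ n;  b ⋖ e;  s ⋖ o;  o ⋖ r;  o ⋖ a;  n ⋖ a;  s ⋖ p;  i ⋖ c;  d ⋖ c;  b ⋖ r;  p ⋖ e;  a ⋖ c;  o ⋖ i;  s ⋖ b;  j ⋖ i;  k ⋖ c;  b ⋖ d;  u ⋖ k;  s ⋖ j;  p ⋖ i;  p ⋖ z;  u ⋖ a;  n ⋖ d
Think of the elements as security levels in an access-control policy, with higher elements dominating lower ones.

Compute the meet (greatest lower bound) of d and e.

b

Common lower bounds of {d, e}: b, s.
The greatest among these is b.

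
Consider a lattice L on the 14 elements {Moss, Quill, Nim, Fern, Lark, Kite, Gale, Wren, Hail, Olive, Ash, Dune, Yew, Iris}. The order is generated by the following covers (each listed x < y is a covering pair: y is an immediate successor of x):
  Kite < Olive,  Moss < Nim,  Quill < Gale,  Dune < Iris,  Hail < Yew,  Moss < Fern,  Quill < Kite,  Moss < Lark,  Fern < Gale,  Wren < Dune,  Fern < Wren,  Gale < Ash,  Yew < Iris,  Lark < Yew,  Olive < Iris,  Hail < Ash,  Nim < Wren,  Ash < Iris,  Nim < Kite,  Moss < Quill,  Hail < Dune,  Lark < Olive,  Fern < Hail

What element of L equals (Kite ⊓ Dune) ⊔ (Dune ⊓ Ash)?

Dune

Kite ∧ Dune = Nim
Dune ∧ Ash = Hail
Nim ∨ Hail = Dune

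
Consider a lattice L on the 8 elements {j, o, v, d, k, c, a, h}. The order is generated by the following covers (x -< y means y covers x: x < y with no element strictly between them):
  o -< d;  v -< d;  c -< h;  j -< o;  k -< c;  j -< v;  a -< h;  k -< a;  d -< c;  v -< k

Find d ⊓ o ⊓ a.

Common lower bounds of {d, o, a}: j.
The greatest among these is j.

j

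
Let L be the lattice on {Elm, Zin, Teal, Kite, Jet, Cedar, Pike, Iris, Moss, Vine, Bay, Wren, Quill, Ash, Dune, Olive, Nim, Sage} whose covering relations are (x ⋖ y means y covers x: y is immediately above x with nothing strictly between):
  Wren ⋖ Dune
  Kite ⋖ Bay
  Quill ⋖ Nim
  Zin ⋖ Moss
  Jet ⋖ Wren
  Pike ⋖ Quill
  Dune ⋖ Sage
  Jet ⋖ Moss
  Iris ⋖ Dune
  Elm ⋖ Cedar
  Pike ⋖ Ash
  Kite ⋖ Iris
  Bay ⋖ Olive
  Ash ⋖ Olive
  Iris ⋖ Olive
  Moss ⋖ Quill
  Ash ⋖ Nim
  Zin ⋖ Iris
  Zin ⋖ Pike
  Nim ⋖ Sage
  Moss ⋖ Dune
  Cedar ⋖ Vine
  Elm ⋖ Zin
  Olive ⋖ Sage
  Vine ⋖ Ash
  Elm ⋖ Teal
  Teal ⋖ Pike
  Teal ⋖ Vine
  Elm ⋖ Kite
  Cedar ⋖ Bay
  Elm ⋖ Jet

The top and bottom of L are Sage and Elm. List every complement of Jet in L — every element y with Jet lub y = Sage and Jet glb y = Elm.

Need y with Jet ∨ y = Sage and Jet ∧ y = Elm.
Checking each element gives: Bay, Olive.

Bay, Olive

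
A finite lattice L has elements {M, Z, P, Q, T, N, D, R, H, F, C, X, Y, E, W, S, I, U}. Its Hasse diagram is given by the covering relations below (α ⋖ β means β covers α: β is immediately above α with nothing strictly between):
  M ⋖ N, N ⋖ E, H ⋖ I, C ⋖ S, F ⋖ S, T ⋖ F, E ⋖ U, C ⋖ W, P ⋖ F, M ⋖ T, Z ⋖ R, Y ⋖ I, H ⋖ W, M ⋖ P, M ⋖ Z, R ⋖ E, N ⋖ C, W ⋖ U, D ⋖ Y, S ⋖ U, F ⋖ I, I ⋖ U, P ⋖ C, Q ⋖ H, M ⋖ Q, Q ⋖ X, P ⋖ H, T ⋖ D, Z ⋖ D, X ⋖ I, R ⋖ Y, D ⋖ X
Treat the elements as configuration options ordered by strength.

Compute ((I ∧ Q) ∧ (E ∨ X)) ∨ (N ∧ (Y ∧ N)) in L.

I ∧ Q = Q
E ∨ X = U
Q ∧ U = Q
Y ∧ N = M
N ∧ M = M
Q ∨ M = Q

Q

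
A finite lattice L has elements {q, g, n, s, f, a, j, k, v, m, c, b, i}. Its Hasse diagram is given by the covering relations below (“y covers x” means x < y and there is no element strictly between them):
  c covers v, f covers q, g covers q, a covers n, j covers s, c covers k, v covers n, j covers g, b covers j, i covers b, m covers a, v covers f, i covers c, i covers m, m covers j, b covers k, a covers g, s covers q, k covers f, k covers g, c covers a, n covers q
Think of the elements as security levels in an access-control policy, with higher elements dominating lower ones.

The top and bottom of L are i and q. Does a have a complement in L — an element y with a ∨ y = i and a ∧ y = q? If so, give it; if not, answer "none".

For every candidate y, either a ∨ y ≠ i or a ∧ y ≠ q; no complement exists.

none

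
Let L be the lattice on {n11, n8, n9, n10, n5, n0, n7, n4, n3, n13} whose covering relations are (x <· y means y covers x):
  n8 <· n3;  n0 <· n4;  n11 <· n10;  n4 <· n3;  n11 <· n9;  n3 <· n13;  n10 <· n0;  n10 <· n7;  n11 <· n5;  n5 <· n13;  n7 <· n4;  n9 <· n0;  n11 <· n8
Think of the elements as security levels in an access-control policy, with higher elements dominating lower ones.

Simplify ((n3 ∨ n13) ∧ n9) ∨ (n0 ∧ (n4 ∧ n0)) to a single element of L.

n3 ∨ n13 = n13
n13 ∧ n9 = n9
n4 ∧ n0 = n0
n0 ∧ n0 = n0
n9 ∨ n0 = n0

n0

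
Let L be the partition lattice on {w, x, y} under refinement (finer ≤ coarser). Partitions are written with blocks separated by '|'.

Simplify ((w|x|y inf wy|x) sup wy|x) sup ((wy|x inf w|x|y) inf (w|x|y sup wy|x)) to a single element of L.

wy|x

w|x|y ∧ wy|x = w|x|y
w|x|y ∨ wy|x = wy|x
wy|x ∧ w|x|y = w|x|y
w|x|y ∨ wy|x = wy|x
w|x|y ∧ wy|x = w|x|y
wy|x ∨ w|x|y = wy|x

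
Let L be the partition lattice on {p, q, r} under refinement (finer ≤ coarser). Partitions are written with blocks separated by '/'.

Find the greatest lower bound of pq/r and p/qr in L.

Common lower bounds of {pq/r, p/qr}: p/q/r.
The greatest among these is p/q/r.

p/q/r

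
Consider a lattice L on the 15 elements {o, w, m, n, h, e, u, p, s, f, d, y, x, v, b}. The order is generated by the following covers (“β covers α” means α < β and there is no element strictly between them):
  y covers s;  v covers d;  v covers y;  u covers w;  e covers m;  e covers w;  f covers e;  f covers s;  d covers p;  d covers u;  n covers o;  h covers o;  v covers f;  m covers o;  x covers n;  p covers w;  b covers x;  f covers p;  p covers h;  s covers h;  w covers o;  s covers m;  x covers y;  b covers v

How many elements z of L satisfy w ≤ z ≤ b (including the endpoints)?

The interval [w, b] = {b, d, e, f, p, u, v, w}, which has 8 elements.

8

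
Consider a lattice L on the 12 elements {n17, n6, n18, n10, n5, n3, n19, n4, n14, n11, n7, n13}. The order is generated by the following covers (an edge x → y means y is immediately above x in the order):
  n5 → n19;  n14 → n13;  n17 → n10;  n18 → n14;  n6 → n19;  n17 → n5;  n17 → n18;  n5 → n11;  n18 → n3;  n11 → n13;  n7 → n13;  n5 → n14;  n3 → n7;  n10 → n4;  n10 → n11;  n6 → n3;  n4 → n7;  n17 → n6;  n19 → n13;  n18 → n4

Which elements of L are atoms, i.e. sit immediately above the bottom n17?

The atoms are exactly the elements that cover n17: n10, n18, n5, n6.

n10, n18, n5, n6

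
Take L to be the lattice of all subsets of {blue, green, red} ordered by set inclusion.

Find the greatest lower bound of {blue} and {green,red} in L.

Under ⊆, meet is intersection: {blue} ∩ {green,red} = {}.

{}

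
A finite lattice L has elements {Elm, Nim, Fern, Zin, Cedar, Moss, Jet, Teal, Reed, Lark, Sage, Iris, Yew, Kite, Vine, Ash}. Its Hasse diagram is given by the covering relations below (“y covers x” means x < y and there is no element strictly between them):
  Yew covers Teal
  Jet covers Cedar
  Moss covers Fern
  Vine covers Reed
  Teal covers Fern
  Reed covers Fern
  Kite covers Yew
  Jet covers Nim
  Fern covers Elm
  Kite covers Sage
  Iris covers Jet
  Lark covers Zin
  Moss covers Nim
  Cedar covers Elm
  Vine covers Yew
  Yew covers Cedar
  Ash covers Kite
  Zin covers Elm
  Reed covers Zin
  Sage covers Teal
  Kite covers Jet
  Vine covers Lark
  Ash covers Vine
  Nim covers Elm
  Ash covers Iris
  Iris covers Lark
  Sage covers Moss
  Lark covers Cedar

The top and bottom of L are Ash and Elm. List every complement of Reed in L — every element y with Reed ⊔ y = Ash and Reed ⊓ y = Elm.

Need y with Reed ∨ y = Ash and Reed ∧ y = Elm.
Checking each element gives: Jet, Nim.

Jet, Nim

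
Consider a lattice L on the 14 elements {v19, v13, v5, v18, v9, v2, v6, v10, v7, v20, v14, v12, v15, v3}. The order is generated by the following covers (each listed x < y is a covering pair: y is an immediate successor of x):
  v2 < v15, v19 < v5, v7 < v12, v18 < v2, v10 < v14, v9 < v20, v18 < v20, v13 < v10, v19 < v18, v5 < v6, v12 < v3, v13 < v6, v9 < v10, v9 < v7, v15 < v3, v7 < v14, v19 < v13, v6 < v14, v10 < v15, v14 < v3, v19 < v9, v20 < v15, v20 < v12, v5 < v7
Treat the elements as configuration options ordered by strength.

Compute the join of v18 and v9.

Common upper bounds of {v18, v9}: v12, v15, v20, v3.
The least among these is v20.

v20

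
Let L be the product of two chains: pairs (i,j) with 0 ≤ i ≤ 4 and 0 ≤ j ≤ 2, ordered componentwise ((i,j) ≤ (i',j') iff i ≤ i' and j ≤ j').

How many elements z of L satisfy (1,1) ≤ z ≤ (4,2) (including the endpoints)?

The interval [(1,1), (4,2)] = {(1,1), (1,2), (2,1), (2,2), (3,1), (3,2), (4,1), (4,2)}, which has 8 elements.

8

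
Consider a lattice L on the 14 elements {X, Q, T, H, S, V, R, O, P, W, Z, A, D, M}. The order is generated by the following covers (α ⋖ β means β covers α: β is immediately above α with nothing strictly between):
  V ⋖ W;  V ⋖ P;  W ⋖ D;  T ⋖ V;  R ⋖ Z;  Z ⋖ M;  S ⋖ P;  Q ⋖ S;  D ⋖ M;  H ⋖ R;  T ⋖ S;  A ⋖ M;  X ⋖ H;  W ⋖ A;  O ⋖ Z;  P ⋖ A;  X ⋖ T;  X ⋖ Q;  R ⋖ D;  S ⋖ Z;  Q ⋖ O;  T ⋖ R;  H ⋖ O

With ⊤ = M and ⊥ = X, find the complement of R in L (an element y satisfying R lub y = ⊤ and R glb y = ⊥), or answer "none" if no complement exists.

For every candidate y, either R ∨ y ≠ M or R ∧ y ≠ X; no complement exists.

none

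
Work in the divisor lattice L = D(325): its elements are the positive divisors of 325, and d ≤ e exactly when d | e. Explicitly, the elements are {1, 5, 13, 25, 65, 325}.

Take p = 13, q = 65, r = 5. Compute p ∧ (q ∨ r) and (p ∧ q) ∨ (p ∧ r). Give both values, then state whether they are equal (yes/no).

q ∨ r = 65, so p ∧ (q ∨ r) = 13 ∧ 65 = 13.
p ∧ q = 13 and p ∧ r = 1, so (p ∧ q) ∨ (p ∧ r) = 13 ∨ 1 = 13.
Equal: yes.

13; 13; yes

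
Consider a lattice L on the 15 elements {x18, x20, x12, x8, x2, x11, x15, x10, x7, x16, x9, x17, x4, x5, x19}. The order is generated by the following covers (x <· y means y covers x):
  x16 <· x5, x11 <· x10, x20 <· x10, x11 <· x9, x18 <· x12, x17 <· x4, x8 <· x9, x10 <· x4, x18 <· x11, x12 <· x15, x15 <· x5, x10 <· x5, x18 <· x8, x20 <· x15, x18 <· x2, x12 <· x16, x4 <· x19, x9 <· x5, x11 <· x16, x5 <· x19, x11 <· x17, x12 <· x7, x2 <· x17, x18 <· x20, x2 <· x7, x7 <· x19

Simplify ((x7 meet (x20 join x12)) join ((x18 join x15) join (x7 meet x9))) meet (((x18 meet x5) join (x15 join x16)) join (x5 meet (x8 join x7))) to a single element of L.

x15

x20 ∨ x12 = x15
x7 ∧ x15 = x12
x18 ∨ x15 = x15
x7 ∧ x9 = x18
x15 ∨ x18 = x15
x12 ∨ x15 = x15
x18 ∧ x5 = x18
x15 ∨ x16 = x5
x18 ∨ x5 = x5
x8 ∨ x7 = x19
x5 ∧ x19 = x5
x5 ∨ x5 = x5
x15 ∧ x5 = x15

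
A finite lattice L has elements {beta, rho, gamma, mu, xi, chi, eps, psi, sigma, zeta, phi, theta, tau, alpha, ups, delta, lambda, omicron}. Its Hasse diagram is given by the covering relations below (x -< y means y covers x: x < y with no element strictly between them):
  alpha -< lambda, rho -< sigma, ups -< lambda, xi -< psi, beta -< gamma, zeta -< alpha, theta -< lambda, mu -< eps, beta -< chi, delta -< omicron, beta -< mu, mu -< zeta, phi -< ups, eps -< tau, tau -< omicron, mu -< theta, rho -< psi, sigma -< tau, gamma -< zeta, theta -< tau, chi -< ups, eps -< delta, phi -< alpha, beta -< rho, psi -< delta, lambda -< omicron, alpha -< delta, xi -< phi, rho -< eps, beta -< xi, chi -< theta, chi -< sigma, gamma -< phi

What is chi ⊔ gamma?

ups

Common upper bounds of {chi, gamma}: lambda, omicron, ups.
The least among these is ups.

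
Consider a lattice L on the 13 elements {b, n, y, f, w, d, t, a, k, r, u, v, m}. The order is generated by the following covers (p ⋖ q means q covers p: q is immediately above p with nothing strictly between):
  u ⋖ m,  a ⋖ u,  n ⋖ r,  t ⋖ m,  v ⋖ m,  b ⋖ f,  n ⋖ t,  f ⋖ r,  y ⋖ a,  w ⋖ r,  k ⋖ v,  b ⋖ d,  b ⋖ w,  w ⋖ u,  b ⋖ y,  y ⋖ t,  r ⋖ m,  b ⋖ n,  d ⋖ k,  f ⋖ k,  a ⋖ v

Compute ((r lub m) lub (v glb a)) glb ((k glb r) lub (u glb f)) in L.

r ∨ m = m
v ∧ a = a
m ∨ a = m
k ∧ r = f
u ∧ f = b
f ∨ b = f
m ∧ f = f

f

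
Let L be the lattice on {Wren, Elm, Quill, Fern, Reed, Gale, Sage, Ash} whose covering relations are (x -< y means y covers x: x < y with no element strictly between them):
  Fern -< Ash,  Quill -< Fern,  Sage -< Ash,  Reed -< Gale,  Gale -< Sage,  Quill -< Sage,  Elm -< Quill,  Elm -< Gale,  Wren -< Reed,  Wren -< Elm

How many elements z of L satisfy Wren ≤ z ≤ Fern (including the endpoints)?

4

The interval [Wren, Fern] = {Elm, Fern, Quill, Wren}, which has 4 elements.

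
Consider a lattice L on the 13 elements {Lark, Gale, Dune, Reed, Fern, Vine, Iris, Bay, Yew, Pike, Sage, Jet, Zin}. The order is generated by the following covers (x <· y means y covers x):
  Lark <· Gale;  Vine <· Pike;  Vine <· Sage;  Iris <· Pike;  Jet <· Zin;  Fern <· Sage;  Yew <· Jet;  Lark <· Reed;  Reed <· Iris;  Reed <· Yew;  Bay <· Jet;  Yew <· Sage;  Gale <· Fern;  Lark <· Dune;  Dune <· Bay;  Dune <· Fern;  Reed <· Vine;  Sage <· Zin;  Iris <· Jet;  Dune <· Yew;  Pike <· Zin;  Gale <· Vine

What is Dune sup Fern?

Common upper bounds of {Dune, Fern}: Fern, Sage, Zin.
The least among these is Fern.

Fern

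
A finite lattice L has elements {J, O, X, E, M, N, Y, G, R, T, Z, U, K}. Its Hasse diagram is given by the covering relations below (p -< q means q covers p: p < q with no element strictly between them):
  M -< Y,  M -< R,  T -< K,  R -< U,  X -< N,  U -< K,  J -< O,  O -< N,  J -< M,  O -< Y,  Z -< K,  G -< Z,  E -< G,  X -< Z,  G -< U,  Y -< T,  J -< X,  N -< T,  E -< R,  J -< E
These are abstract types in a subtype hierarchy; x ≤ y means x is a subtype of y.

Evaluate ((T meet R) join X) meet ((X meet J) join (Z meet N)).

T ∧ R = M
M ∨ X = T
X ∧ J = J
Z ∧ N = X
J ∨ X = X
T ∧ X = X

X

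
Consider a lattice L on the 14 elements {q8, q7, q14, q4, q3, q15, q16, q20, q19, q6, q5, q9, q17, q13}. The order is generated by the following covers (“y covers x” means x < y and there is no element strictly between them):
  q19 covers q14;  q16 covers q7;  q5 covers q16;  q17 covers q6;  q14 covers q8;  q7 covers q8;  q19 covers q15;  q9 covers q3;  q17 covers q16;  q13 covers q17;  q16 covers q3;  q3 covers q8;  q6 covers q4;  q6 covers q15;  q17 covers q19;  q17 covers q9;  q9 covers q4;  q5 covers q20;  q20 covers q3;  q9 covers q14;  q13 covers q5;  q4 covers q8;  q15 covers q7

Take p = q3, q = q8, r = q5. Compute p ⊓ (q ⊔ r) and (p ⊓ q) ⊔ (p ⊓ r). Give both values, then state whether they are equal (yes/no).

q3; q3; yes

q ⊔ r = q5, so p ⊓ (q ⊔ r) = q3 ⊓ q5 = q3.
p ⊓ q = q8 and p ⊓ r = q3, so (p ⊓ q) ⊔ (p ⊓ r) = q8 ⊔ q3 = q3.
Equal: yes.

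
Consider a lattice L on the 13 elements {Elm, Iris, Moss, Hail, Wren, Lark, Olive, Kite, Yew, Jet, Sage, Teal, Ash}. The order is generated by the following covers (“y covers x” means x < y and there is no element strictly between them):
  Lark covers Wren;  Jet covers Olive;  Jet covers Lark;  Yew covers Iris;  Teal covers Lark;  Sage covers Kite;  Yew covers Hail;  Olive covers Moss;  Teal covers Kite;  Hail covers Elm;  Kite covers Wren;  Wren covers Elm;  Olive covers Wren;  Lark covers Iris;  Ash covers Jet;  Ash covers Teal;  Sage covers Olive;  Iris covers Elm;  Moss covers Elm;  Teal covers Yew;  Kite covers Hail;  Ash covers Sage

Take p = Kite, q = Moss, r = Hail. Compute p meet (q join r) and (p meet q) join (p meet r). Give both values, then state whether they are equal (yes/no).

Kite; Hail; no

q join r = Sage, so p meet (q join r) = Kite meet Sage = Kite.
p meet q = Elm and p meet r = Hail, so (p meet q) join (p meet r) = Elm join Hail = Hail.
Equal: no.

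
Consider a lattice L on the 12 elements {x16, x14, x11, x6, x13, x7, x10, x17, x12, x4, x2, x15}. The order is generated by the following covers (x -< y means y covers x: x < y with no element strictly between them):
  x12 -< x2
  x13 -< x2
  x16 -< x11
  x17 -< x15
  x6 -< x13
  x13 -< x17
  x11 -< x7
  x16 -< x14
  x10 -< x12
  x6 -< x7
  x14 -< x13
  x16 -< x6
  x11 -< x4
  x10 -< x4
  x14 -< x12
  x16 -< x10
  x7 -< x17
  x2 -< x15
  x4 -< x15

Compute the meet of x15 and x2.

x2

Common lower bounds of {x15, x2}: x10, x12, x13, x14, x16, x2, x6.
The greatest among these is x2.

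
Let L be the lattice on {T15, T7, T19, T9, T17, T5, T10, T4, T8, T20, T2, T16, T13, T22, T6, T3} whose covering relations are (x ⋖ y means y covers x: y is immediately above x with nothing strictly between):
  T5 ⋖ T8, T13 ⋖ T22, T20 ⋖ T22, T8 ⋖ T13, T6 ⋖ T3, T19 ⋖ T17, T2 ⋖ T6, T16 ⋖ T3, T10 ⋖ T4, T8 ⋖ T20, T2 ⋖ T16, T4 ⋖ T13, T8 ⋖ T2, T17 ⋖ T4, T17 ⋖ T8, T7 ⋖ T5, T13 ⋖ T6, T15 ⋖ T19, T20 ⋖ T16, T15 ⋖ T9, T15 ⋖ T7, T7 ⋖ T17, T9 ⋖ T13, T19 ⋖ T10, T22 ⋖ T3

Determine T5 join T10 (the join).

Common upper bounds of {T5, T10}: T13, T22, T3, T6.
The least among these is T13.

T13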